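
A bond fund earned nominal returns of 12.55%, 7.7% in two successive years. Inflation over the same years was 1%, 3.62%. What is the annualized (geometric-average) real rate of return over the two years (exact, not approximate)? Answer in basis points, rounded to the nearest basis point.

762 basis points

Compound the nominal returns: 1.1255 × 1.0770 = 1.21216350.
Compound inflation: 1.0100 × 1.0362 = 1.04656200.
Deflate: 1.21216350 / 1.04656200 = 1.15823382.
Annualized real rate = 1.15823382^(1/2) − 1 = 7.6213% → 762 basis points.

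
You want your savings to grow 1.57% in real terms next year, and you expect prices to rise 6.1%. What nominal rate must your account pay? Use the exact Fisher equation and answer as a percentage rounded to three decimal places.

(1 + i) = (1 + r)(1 + π) = 1.01570 × 1.06100 = 1.0776577
i = 1.0776577 − 1, so the required nominal rate is 7.766%.

7.766%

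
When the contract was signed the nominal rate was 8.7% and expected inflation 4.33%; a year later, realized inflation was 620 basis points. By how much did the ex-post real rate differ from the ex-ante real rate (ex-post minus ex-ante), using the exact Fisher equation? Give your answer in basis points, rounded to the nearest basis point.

-183 basis points

Ex-ante: (1 + 0.0870)/(1 + 0.0433) − 1 = 4.1886%
Ex-post: (1 + 0.0870)/(1 + 0.0620) − 1 = 2.3540%
Difference (ex-post − ex-ante) = -1.8346% → -183 basis points.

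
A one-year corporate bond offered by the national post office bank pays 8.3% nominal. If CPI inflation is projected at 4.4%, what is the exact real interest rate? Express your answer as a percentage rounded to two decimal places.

3.74%

By the Fisher identity, 1 + r = (1 + i)/(1 + π).
1 + r = 1.08300 / 1.04400 = 1.037356
r = 1.037356 − 1 = 3.7356%, i.e. 3.74%.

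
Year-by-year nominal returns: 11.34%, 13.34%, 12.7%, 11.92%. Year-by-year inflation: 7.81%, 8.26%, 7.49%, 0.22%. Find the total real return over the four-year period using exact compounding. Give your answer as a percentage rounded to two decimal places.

26.59%

Compound the nominal returns: 1.1134 × 1.1334 × 1.1270 × 1.1192 = 1.5917177.
Compound inflation: 1.0781 × 1.0826 × 1.0749 × 1.0022 = 1.2573307.
Deflate: 1.5917177 / 1.2573307 = 1.2659499.
Total real return = 1.2659499 − 1 → 26.59%.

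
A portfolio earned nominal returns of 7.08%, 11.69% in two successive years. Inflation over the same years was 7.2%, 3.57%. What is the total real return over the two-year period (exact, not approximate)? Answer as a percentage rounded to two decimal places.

Nominal growth factor = 1.0708 × 1.1169 = 1.195977
Price-level growth factor = 1.0720 × 1.0357 = 1.110270
Real growth factor = 1.195977 / 1.110270 = 1.077194
Total real return = 1.077194 − 1 → 7.72%.

7.72%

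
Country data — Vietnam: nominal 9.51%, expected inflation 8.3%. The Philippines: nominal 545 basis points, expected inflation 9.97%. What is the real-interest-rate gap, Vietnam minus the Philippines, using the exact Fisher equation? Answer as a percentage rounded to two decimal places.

5.23%

Vietnam: (1 + 0.0951)/(1 + 0.0830) − 1 = 1.1173%
The Philippines: (1 + 0.0545)/(1 + 0.0997) − 1 = -4.1102%
Differential = 1.1173% − (-4.1102%) = 5.2275% → 5.23%.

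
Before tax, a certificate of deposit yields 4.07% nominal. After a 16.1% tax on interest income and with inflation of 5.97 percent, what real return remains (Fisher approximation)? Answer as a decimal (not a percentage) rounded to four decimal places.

After-tax nominal return = 4.07% × (1 − 0.161) = 3.41473%.
r ≈ 3.41473% − 5.97% → -0.0256.

-0.0256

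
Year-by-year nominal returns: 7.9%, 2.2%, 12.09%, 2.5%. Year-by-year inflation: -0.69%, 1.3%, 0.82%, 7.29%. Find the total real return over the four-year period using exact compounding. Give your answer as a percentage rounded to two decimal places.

Nominal growth factor = 1.0790 × 1.0220 × 1.1209 × 1.0250 = 1.266960
Price-level growth factor = 0.9931 × 1.0130 × 1.0082 × 1.0729 = 1.088199
Real growth factor = 1.266960 / 1.088199 = 1.164273
Total real return = 1.164273 − 1 → 16.43%.

16.43%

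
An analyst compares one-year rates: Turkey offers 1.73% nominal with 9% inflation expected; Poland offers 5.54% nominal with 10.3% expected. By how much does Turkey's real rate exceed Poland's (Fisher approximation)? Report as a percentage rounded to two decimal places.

Turkey: 1.73% − 9% = -7.270%
Poland: 5.54% − 10.3% = -4.760%
Differential = -2.510% → -2.51%.

-2.51%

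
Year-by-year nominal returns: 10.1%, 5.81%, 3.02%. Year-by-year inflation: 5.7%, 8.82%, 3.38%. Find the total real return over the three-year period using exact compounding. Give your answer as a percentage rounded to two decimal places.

Nominal growth factor = 1.1010 × 1.0581 × 1.0302 = 1.200150
Price-level growth factor = 1.0570 × 1.0882 × 1.0338 = 1.189105
Real growth factor = 1.200150 / 1.189105 = 1.009289
Total real return = 1.009289 − 1 → 0.93%.

0.93%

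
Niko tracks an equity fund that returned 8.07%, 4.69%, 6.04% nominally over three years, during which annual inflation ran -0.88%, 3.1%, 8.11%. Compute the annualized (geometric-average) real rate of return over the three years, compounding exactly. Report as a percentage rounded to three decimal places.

2.785%

Compound the nominal returns: 1.0807 × 1.0469 × 1.0604 = 1.19972047.
Compound inflation: 0.9912 × 1.0310 × 1.0811 = 1.10480550.
Deflate: 1.19972047 / 1.10480550 = 1.08591103.
Annualized real rate = 1.08591103^(1/3) − 1 = 2.7854% → 2.785%.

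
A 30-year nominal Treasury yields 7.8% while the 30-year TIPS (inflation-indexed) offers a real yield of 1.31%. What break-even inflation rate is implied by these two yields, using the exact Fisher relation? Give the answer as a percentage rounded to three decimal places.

(1 + π) = (1 + i)/(1 + r) = 1.07800 / 1.01310 = 1.064061
Break-even inflation = 1.064061 − 1 → 6.406%.

6.406%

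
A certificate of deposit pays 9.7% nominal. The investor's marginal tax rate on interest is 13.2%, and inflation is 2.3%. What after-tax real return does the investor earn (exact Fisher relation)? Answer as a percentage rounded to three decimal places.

After-tax nominal return = 9.7% × (1 − 0.132) = 8.4196%.
1 + r = 1.084196 / 1.02300 = 1.059820
After-tax real rate = 1.059820 − 1 → 5.982%.

5.982%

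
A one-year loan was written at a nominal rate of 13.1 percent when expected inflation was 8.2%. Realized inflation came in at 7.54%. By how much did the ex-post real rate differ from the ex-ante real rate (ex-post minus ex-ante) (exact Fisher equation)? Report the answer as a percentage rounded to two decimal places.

Ex-ante: (1 + 0.1310)/(1 + 0.0820) − 1 = 4.5287%
Ex-post: (1 + 0.1310)/(1 + 0.0754) − 1 = 5.1702%
Difference (ex-post − ex-ante) = 0.6415% → 0.64%.

0.64%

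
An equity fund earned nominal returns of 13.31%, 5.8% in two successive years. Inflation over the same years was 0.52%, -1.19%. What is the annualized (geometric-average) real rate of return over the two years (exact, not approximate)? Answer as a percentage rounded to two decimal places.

9.86%

Nominal growth factor = 1.1331 × 1.0580 = 1.19881980
Price-level growth factor = 1.0052 × 0.9881 = 0.99323812
Real growth factor = 1.19881980 / 0.99323812 = 1.20698126
Annualized real rate = 1.20698126^(1/2) − 1 = 9.8627% → 9.86%.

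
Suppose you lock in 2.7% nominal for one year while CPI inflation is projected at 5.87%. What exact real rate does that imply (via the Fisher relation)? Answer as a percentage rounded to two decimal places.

By the Fisher relation, 1 + r = (1 + i)/(1 + π).
1 + r = 1.02700 / 1.05870 = 0.970058
r = 0.970058 − 1 = -2.9942%, i.e. -2.99%.

-2.99%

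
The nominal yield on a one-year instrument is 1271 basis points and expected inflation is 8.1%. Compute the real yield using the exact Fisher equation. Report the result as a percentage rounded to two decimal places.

4.26%

By the Fisher identity, 1 + r = (1 + i)/(1 + π).
1 + r = 1.12710 / 1.08100 = 1.042646
r = 1.042646 − 1 = 4.2646%, i.e. 4.26%.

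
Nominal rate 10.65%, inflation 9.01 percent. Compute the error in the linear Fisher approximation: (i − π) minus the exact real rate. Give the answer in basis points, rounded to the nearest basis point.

14 basis points

Approximate: r ≈ 10.650% − 9.010% = 1.6400%
Exact: (1 + 0.1065)/(1 + 0.0901) − 1 = 1.5044%
Error = 1.6400% − 1.5044% = 0.1356% → 14 basis points.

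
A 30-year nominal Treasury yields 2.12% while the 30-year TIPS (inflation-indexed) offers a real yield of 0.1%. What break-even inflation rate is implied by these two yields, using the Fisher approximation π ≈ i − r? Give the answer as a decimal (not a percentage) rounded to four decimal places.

0.0202

π ≈ i − r = 2.12% − 0.1% → 0.0202.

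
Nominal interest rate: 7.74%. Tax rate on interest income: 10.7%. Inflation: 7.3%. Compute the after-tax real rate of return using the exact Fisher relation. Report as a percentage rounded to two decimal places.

After-tax nominal return = 7.74% × (1 − 0.107) = 6.91182%.
1 + r = 1.0691182 / 1.07300 = 0.996382
After-tax real rate = 0.996382 − 1 → -0.36%.

-0.36%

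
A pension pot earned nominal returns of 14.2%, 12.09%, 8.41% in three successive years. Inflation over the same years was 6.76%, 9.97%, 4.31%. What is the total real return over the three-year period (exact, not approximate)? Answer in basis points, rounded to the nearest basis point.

Nominal growth factor = 1.1420 × 1.1209 × 1.0841 = 1.387722
Price-level growth factor = 1.0676 × 1.0997 × 1.0431 = 1.224641
Real growth factor = 1.387722 / 1.224641 = 1.133166
Total real return = 1.133166 − 1 → 1332 basis points.

1332 basis points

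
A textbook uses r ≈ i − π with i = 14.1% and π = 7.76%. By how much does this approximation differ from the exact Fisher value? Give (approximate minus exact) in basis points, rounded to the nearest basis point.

46 basis points

Approximate: r ≈ 14.100% − 7.760% = 6.3400%
Exact: (1 + 0.1410)/(1 + 0.0776) − 1 = 5.8834%
Error = 6.3400% − 5.8834% = 0.4566% → 46 basis points.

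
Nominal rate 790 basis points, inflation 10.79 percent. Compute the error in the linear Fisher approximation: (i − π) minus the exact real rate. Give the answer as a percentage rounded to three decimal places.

-0.281%

Approximate: r ≈ 7.900% − 10.790% = -2.8900%
Exact: (1 + 0.0790)/(1 + 0.1079) − 1 = -2.60854%
Error = -2.8900% − (-2.60854%) = -0.28146% → -0.281%.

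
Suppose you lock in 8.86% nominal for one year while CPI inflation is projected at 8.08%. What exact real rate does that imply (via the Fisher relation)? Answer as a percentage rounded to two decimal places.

1 + r = 1.08860 / 1.08080 = 1.007217
r = 1.007217 − 1 = 0.7217%, i.e. 0.72%.

0.72%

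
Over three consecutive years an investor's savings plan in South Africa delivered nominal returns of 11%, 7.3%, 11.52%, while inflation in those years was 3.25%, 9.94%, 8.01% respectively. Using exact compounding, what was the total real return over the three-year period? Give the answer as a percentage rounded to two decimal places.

Compound the nominal returns: 1.1100 × 1.0730 × 1.1152 = 1.328237.
Compound inflation: 1.0325 × 1.0994 × 1.0801 = 1.226054.
Deflate: 1.328237 / 1.226054 = 1.083342.
Total real return = 1.083342 − 1 → 8.33%.

8.33%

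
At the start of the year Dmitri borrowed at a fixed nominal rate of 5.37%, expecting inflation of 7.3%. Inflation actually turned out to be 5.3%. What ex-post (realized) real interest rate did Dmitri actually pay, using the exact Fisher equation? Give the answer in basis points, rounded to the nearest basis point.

7 basis points

Ex-post: (1 + 0.0537)/(1 + 0.0530) − 1 = 0.0665%
So the realized real rate is 7 basis points.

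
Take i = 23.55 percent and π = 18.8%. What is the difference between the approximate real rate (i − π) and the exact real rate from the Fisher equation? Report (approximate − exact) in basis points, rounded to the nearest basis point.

75 basis points

Approximate: r ≈ 23.550% − 18.800% = 4.7500%
Exact: (1 + 0.2355)/(1 + 0.1880) − 1 = 3.9983%
Error = 4.7500% − 3.9983% = 0.7517% → 75 basis points.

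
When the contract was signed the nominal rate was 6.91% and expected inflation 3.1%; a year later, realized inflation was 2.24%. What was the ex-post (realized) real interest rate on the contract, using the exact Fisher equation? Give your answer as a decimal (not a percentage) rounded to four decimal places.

Ex-post: (1 + 0.0691)/(1 + 0.0224) − 1 = 4.5677%
So the realized real rate is 0.0457.

0.0457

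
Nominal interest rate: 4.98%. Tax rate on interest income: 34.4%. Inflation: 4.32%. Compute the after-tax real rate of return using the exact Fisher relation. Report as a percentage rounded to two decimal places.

-1.01%

After-tax nominal return = 4.98% × (1 − 0.344) = 3.26688%.
1 + r = 1.0326688 / 1.04320 = 0.989905
After-tax real rate = 0.989905 − 1 → -1.01%.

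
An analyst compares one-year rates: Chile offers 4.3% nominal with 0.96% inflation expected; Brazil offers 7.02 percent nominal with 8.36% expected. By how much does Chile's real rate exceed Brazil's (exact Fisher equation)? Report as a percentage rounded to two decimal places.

4.54%

Chile: (1 + 0.0430)/(1 + 0.0096) − 1 = 3.3082%
Brazil: (1 + 0.0702)/(1 + 0.0836) − 1 = -1.2366%
Differential = 3.3082% − (-1.2366%) = 4.5449% → 4.54%.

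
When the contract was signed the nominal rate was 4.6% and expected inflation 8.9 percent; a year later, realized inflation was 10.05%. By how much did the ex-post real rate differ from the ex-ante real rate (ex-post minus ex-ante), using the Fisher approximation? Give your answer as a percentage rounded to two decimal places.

-1.15%

Ex-ante: 4.6% − 8.9% = -4.300%
Ex-post: 4.6% − 10.05% = -5.450%
Difference (ex-post − ex-ante) = -1.1500% → -1.15%.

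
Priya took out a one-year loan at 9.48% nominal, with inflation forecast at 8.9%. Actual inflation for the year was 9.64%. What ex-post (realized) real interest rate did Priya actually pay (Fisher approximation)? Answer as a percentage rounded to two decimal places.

Ex-post: 9.48% − 9.64% = -0.160%
So the realized real rate is -0.16%.

-0.16%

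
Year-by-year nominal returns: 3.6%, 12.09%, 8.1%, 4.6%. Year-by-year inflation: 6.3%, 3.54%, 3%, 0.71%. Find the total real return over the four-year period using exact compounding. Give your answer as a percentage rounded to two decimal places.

Compound the nominal returns: 1.0360 × 1.1209 × 1.0810 × 1.0460 = 1.313058.
Compound inflation: 1.0630 × 1.0354 × 1.0300 × 1.0071 = 1.141698.
Deflate: 1.313058 / 1.141698 = 1.150092.
Total real return = 1.150092 − 1 → 15.01%.

15.01%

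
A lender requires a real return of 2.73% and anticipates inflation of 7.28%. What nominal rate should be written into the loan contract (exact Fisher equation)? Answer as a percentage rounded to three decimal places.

(1 + i) = (1 + r)(1 + π) = 1.02730 × 1.07280 = 1.10208744
i = 1.10208744 − 1, so the required nominal rate is 10.209%.

10.209%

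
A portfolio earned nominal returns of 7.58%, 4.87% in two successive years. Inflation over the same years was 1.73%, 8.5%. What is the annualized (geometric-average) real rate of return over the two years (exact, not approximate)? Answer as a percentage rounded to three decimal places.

1.100%

Nominal growth factor = 1.0758 × 1.0487 = 1.12819146
Price-level growth factor = 1.0173 × 1.0850 = 1.10377050
Real growth factor = 1.12819146 / 1.10377050 = 1.02212503
Annualized real rate = 1.02212503^(1/2) − 1 = 1.1002% → 1.100%.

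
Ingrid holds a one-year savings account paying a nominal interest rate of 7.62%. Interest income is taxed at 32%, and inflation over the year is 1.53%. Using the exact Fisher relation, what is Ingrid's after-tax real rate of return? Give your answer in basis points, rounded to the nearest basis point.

360 basis points

After-tax nominal return = 7.62% × (1 − 0.32) = 5.1816%.
1 + r = 1.051816 / 1.01530 = 1.035966
After-tax real rate = 1.035966 − 1 → 360 basis points.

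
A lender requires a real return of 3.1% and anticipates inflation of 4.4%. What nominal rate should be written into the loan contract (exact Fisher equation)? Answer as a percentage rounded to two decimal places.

7.64%

(1 + i) = (1 + r)(1 + π) = 1.03100 × 1.04400 = 1.076364
i = 1.076364 − 1, so the required nominal rate is 7.64%.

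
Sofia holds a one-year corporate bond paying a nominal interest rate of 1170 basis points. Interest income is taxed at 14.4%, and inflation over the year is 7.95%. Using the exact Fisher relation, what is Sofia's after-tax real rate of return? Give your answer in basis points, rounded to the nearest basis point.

191 basis points

After-tax nominal return = 11.7% × (1 − 0.144) = 10.0152%.
1 + r = 1.100152 / 1.07950 = 1.019131
After-tax real rate = 1.019131 − 1 → 191 basis points.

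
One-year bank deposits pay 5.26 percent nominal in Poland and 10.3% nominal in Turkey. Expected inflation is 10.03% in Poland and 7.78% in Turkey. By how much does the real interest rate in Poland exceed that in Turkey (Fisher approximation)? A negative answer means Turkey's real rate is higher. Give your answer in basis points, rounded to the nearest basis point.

-729 basis points

Poland: 5.26% − 10.03% = -4.770%
Turkey: 10.3% − 7.78% = 2.520%
Differential = -7.290% → -729 basis points.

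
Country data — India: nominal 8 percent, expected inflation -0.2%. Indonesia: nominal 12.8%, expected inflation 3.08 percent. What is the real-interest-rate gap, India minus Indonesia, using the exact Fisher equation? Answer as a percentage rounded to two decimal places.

-1.21%

India: (1 + 0.0800)/(1 − 0.0020) − 1 = 8.2164%
Indonesia: (1 + 0.1280)/(1 + 0.0308) − 1 = 9.4296%
Differential = 8.2164% − 9.4296% = -1.2131% → -1.21%.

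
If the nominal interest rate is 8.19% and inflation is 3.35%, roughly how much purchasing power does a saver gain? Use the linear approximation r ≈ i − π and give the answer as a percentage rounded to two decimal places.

4.84%

r ≈ i − π = 8.19% − 3.35% = 4.84%.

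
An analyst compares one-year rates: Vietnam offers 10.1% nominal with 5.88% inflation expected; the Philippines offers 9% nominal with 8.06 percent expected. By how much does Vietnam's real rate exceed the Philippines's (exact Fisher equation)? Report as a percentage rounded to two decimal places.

Vietnam: (1 + 0.1010)/(1 + 0.0588) − 1 = 3.9856%
The Philippines: (1 + 0.0900)/(1 + 0.0806) − 1 = 0.8699%
Differential = 3.9856% − 0.8699% = 3.1158% → 3.12%.

3.12%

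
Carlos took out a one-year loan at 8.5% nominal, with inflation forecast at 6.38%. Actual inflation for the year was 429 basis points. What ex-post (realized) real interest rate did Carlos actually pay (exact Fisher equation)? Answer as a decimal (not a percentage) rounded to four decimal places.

0.0404

Ex-post: (1 + 0.0850)/(1 + 0.0429) − 1 = 4.0368%
So the realized real rate is 0.0404.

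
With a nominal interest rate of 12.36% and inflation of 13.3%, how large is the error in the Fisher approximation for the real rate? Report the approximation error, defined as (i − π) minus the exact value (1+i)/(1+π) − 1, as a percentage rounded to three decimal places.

-0.110%

Approximate: r ≈ 12.360% − 13.300% = -0.9400%
Exact: (1 + 0.1236)/(1 + 0.1330) − 1 = -0.8297%
Error = -0.9400% − (-0.8297%) = -0.1103% → -0.110%.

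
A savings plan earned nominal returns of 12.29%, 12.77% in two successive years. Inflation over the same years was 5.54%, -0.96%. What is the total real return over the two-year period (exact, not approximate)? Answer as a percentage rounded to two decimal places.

21.15%

Nominal growth factor = 1.1229 × 1.1277 = 1.266294
Price-level growth factor = 1.0554 × 0.9904 = 1.045268
Real growth factor = 1.266294 / 1.045268 = 1.211454
Total real return = 1.211454 − 1 → 21.15%.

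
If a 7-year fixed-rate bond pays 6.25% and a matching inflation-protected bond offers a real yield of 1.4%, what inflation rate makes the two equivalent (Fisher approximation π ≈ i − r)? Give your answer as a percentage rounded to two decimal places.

π ≈ i − r = 6.25% − 1.4% → 4.85%.

4.85%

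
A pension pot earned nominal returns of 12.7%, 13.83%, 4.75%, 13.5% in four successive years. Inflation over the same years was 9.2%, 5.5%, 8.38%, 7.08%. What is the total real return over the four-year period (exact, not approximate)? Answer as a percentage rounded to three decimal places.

Compound the nominal returns: 1.1270 × 1.1383 × 1.0475 × 1.1350 = 1.525213.
Compound inflation: 1.0920 × 1.0550 × 1.0838 × 1.0708 = 1.337004.
Deflate: 1.525213 / 1.337004 = 1.140770.
Total real return = 1.140770 − 1 → 14.077%.

14.077%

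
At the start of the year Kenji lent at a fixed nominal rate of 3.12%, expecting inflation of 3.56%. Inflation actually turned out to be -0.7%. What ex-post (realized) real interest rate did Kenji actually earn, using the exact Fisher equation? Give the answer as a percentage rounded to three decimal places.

3.847%

Ex-post: (1 + 0.0312)/(1 − 0.0070) − 1 = 3.8469%
So the realized real rate is 3.847%.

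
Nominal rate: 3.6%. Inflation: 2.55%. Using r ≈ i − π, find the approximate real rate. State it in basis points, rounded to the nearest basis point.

105 basis points

r ≈ i − π = 3.6% − 2.55% = 105 basis points.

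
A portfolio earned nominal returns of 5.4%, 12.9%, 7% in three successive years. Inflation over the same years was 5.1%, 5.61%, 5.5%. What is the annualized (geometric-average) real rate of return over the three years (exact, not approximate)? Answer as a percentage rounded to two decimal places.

2.83%

Nominal growth factor = 1.0540 × 1.1290 × 1.0700 = 1.27326362
Price-level growth factor = 1.0510 × 1.0561 × 1.0550 = 1.17100896
Real growth factor = 1.27326362 / 1.17100896 = 1.08732184
Annualized real rate = 1.08732184^(1/3) − 1 = 2.8299% → 2.83%.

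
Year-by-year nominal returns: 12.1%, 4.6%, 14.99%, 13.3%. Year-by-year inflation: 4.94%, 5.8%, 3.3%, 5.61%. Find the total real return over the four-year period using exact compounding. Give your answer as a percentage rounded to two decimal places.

Nominal growth factor = 1.1210 × 1.0460 × 1.1499 × 1.1330 = 1.527662
Price-level growth factor = 1.0494 × 1.0580 × 1.0330 × 1.0561 = 1.211245
Real growth factor = 1.527662 / 1.211245 = 1.261233
Total real return = 1.261233 − 1 → 26.12%.

26.12%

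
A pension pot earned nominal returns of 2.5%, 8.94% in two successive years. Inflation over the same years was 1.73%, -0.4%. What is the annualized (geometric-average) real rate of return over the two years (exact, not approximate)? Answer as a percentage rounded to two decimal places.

4.98%

Compound the nominal returns: 1.0250 × 1.0894 = 1.11663500.
Compound inflation: 1.0173 × 0.9960 = 1.01323080.
Deflate: 1.11663500 / 1.01323080 = 1.10205394.
Annualized real rate = 1.10205394^(1/2) − 1 = 4.9788% → 4.98%.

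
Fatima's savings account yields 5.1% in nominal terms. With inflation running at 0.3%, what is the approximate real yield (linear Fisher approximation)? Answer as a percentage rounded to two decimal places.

r ≈ i − π = 5.1% − 0.3% = 4.80%.

4.80%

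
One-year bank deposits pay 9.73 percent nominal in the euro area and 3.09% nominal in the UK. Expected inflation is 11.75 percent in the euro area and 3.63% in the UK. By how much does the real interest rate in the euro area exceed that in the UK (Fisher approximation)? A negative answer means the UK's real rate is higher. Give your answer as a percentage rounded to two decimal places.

The euro area: 9.73% − 11.75% = -2.020%
The UK: 3.09% − 3.63% = -0.540%
Differential = -1.480% → -1.48%.

-1.48%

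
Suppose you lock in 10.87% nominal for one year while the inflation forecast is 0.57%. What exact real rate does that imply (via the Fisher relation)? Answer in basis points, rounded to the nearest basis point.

1 + r = 1.10870 / 1.00570 = 1.102416
r = 1.102416 − 1 = 10.2416%, i.e. 1024 basis points.

1024 basis points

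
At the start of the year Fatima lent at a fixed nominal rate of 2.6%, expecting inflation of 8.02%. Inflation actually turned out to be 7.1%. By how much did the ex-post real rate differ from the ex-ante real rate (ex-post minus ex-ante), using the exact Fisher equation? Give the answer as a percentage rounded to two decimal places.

Ex-ante: (1 + 0.0260)/(1 + 0.0802) − 1 = -5.0176%
Ex-post: (1 + 0.0260)/(1 + 0.0710) − 1 = -4.2017%
Difference (ex-post − ex-ante) = 0.8159% → 0.82%.

0.82%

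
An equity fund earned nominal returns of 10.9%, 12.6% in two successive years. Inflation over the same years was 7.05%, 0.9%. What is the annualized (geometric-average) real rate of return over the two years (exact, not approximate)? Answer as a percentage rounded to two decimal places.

7.52%

Compound the nominal returns: 1.1090 × 1.1260 = 1.24873400.
Compound inflation: 1.0705 × 1.0090 = 1.08013450.
Deflate: 1.24873400 / 1.08013450 = 1.15609121.
Annualized real rate = 1.15609121^(1/2) − 1 = 7.5217% → 7.52%.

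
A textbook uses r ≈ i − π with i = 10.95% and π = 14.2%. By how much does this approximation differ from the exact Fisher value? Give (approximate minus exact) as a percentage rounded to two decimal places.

-0.40%

Approximate: r ≈ 10.950% − 14.200% = -3.2500%
Exact: (1 + 0.1095)/(1 + 0.1420) − 1 = -2.8459%
Error = -3.2500% − (-2.8459%) = -0.4041% → -0.40%.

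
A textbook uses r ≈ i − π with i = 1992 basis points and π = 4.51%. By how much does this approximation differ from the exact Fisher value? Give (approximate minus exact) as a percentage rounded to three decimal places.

0.665%

Approximate: r ≈ 19.920% − 4.510% = 15.4100%
Exact: (1 + 0.1992)/(1 + 0.0451) − 1 = 14.7450%
Error = 15.4100% − 14.7450% = 0.6650% → 0.665%.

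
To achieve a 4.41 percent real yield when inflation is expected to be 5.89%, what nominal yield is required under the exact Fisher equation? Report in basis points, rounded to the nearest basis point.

1056 basis points

(1 + i) = (1 + r)(1 + π) = 1.04410 × 1.05890 = 1.10559749
i = 1.10559749 − 1, so the required nominal rate is 1056 basis points.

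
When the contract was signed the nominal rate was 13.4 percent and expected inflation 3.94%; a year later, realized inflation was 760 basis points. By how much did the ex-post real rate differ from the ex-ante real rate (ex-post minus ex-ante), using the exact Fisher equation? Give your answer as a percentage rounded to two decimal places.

Ex-ante: (1 + 0.1340)/(1 + 0.0394) − 1 = 9.1014%
Ex-post: (1 + 0.1340)/(1 + 0.0760) − 1 = 5.3903%
Difference (ex-post − ex-ante) = -3.7111% → -3.71%.

-3.71%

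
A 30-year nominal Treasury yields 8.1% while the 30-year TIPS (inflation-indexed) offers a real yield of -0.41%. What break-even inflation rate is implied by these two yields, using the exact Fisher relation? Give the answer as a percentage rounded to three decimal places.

(1 + π) = (1 + i)/(1 + r) = 1.08100 / 0.99590 = 1.085450
Break-even inflation = 1.085450 − 1 → 8.545%.

8.545%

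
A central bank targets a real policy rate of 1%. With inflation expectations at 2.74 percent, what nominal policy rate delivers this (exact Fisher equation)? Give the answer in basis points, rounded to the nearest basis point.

(1 + i) = (1 + r)(1 + π) = 1.01000 × 1.02740 = 1.037674
i = 1.037674 − 1, so the required nominal rate is 377 basis points.

377 basis points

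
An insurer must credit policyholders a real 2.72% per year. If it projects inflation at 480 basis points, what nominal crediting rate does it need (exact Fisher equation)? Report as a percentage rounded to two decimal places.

(1 + i) = (1 + r)(1 + π) = 1.02720 × 1.04800 = 1.0765056
i = 1.0765056 − 1, so the required nominal rate is 7.65%.

7.65%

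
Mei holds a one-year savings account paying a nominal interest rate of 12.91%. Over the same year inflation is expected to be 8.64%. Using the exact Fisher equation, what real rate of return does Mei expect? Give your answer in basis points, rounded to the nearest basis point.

By the Fisher equation, 1 + r = (1 + i)/(1 + π).
1 + r = 1.12910 / 1.08640 = 1.039304
r = 1.039304 − 1 = 3.9304%, i.e. 393 basis points.

393 basis points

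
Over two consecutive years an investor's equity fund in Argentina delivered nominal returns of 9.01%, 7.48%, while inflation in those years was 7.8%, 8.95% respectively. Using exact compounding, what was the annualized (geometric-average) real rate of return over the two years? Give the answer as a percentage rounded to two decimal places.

Nominal growth factor = 1.0901 × 1.0748 = 1.17163948
Price-level growth factor = 1.0780 × 1.0895 = 1.17448100
Real growth factor = 1.17163948 / 1.17448100 = 0.99758062
Annualized real rate = 0.99758062^(1/2) − 1 = -0.1210% → -0.12%.

-0.12%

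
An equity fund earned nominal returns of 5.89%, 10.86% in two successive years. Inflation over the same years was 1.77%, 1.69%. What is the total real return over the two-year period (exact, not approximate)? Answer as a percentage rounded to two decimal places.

13.43%

Compound the nominal returns: 1.0589 × 1.1086 = 1.173897.
Compound inflation: 1.0177 × 1.0169 = 1.034899.
Deflate: 1.173897 / 1.034899 = 1.134310.
Total real return = 1.134310 − 1 → 13.43%.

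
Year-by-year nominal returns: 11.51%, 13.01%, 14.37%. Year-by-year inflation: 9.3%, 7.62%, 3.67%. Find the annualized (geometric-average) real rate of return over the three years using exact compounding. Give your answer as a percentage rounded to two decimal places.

5.73%

Compound the nominal returns: 1.1151 × 1.1301 × 1.1437 = 1.44126159.
Compound inflation: 1.0930 × 1.0762 × 1.0367 = 1.21945632.
Deflate: 1.44126159 / 1.21945632 = 1.18188865.
Annualized real rate = 1.18188865^(1/3) − 1 = 5.7285% → 5.73%.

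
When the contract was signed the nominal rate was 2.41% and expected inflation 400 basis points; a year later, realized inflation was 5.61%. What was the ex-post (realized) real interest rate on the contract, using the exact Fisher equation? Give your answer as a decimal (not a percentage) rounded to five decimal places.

Ex-post: (1 + 0.0241)/(1 + 0.0561) − 1 = -3.0300%
So the realized real rate is -0.03030.

-0.03030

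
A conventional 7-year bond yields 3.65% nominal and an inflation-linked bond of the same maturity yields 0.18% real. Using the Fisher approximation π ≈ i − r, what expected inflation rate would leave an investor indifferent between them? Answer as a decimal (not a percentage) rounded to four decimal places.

0.0347

π ≈ i − r = 3.65% − 0.18% → 0.0347.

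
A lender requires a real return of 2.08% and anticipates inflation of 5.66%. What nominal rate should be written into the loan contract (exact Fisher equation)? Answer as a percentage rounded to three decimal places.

7.858%

(1 + i) = (1 + r)(1 + π) = 1.02080 × 1.05660 = 1.07857728
i = 1.07857728 − 1, so the required nominal rate is 7.858%.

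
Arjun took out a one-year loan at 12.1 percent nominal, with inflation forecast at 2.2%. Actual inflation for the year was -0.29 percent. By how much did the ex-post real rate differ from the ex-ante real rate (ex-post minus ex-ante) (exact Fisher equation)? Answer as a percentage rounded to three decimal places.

2.739%

Ex-ante: (1 + 0.1210)/(1 + 0.0220) − 1 = 9.6869%
Ex-post: (1 + 0.1210)/(1 − 0.0029) − 1 = 12.4260%
Difference (ex-post − ex-ante) = 2.7391% → 2.739%.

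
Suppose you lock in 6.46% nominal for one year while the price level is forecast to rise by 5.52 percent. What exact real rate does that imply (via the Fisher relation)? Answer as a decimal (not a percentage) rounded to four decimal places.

1 + r = 1.06460 / 1.05520 = 1.008908
r = 1.008908 − 1 = 0.8908%, i.e. 0.0089.

0.0089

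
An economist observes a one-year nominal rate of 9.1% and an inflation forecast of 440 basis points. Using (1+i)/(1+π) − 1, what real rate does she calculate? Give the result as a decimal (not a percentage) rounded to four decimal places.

0.0450

By the Fisher equation, 1 + r = (1 + i)/(1 + π).
1 + r = 1.09100 / 1.04400 = 1.045019
r = 1.045019 − 1 = 4.5019%, i.e. 0.0450.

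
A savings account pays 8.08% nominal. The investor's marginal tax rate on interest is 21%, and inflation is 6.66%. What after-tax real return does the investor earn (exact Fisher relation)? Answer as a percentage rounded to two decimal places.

After-tax nominal return = 8.08% × (1 − 0.21) = 6.3832%.
1 + r = 1.063832 / 1.06660 = 0.997405
After-tax real rate = 0.997405 − 1 → -0.26%.

-0.26%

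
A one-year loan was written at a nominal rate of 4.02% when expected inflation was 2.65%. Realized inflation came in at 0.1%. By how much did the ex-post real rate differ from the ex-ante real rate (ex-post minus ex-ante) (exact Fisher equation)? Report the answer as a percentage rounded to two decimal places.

Ex-ante: (1 + 0.0402)/(1 + 0.0265) − 1 = 1.3346%
Ex-post: (1 + 0.0402)/(1 + 0.0010) − 1 = 3.9161%
Difference (ex-post − ex-ante) = 2.5815% → 2.58%.

2.58%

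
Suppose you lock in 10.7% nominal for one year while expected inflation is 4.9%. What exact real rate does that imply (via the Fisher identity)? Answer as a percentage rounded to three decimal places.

1 + r = 1.10700 / 1.04900 = 1.055291
r = 1.055291 − 1 = 5.5291%, i.e. 5.529%.

5.529%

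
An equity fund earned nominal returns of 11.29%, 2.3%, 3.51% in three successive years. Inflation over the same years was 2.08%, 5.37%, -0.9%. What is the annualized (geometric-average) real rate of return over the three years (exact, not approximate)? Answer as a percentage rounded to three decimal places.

Nominal growth factor = 1.1129 × 1.0230 × 1.0351 = 1.17845793
Price-level growth factor = 1.0208 × 1.0537 × 0.9910 = 1.06593641
Real growth factor = 1.17845793 / 1.06593641 = 1.10556120
Annualized real rate = 1.10556120^(1/3) − 1 = 3.4017% → 3.402%.

3.402%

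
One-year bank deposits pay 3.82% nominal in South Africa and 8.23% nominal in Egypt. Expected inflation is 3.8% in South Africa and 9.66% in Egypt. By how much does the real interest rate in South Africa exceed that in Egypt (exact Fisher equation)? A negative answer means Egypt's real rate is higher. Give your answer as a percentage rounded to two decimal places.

1.32%

South Africa: (1 + 0.0382)/(1 + 0.0380) − 1 = 0.0193%
Egypt: (1 + 0.0823)/(1 + 0.0966) − 1 = -1.3040%
Differential = 0.0193% − (-1.3040%) = 1.3233% → 1.32%.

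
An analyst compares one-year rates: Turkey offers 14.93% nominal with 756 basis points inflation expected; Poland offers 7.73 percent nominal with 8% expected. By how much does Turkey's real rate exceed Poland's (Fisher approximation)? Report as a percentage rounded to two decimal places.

Turkey: 14.93% − 7.56% = 7.370%
Poland: 7.73% − 8% = -0.270%
Differential = 7.640% → 7.64%.

7.64%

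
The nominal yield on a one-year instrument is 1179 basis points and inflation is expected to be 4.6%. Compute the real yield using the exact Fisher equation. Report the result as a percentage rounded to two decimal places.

6.87%

By the Fisher equation, 1 + r = (1 + i)/(1 + π).
1 + r = 1.11790 / 1.04600 = 1.068738
r = 1.068738 − 1 = 6.8738%, i.e. 6.87%.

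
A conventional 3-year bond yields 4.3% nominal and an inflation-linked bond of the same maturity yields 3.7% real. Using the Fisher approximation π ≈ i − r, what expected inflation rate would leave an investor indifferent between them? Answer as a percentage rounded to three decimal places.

π ≈ i − r = 4.3% − 3.7% → 0.600%.

0.600%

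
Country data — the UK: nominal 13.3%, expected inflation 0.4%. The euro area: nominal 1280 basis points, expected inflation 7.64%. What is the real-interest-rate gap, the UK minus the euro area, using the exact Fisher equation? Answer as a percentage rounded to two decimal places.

8.05%

The UK: (1 + 0.1330)/(1 + 0.0040) − 1 = 12.8486%
The euro area: (1 + 0.1280)/(1 + 0.0764) − 1 = 4.7938%
Differential = 12.8486% − 4.7938% = 8.0548% → 8.05%.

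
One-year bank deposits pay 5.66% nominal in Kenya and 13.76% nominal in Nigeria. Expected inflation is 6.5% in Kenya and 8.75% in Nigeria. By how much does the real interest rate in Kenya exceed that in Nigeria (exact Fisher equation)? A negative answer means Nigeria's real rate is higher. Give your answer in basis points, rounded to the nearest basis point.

Kenya: (1 + 0.0566)/(1 + 0.0650) − 1 = -0.7887%
Nigeria: (1 + 0.1376)/(1 + 0.0875) − 1 = 4.6069%
Differential = -0.7887% − 4.6069% = -5.3956% → -540 basis points.

-540 basis points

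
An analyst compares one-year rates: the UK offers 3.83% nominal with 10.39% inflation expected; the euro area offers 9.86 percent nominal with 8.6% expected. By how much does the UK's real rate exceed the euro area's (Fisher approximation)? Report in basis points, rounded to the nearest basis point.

The UK: 3.83% − 10.39% = -6.560%
The euro area: 9.86% − 8.6% = 1.260%
Differential = -7.820% → -782 basis points.

-782 basis points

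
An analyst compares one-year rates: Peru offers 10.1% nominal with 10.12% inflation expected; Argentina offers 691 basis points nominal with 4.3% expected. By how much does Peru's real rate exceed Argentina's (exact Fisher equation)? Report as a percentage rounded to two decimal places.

-2.52%

Peru: (1 + 0.1010)/(1 + 0.1012) − 1 = -0.0182%
Argentina: (1 + 0.0691)/(1 + 0.0430) − 1 = 2.5024%
Differential = -0.0182% − 2.5024% = -2.5206% → -2.52%.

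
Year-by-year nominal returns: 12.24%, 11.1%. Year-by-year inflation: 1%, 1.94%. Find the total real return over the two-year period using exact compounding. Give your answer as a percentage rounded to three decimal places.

21.114%

Compound the nominal returns: 1.1224 × 1.1110 = 1.246986.
Compound inflation: 1.0100 × 1.0194 = 1.029594.
Deflate: 1.246986 / 1.029594 = 1.211144.
Total real return = 1.211144 − 1 → 21.114%.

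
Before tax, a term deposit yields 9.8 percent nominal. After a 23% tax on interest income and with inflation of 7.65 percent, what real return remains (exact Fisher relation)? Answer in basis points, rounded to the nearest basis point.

After-tax nominal return = 9.8% × (1 − 0.23) = 7.5460%.
1 + r = 1.07546 / 1.07650 = 0.999034
After-tax real rate = 0.999034 − 1 → -10 basis points.

-10 basis points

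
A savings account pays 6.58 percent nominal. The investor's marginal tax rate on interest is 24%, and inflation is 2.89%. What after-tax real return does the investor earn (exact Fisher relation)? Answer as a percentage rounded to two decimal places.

2.05%

After-tax nominal return = 6.58% × (1 − 0.24) = 5.0008%.
1 + r = 1.050008 / 1.02890 = 1.020515
After-tax real rate = 1.020515 − 1 → 2.05%.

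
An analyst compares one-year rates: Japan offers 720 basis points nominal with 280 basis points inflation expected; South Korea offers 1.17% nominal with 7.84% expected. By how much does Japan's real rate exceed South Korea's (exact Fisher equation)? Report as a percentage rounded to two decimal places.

10.47%

Japan: (1 + 0.0720)/(1 + 0.0280) − 1 = 4.2802%
South Korea: (1 + 0.0117)/(1 + 0.0784) − 1 = -6.1851%
Differential = 4.2802% − (-6.1851%) = 10.4652% → 10.47%.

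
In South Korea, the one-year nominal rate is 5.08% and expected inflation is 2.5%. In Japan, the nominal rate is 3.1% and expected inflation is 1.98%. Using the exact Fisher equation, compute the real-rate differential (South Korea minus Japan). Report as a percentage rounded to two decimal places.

1.42%

South Korea: (1 + 0.0508)/(1 + 0.0250) − 1 = 2.5171%
Japan: (1 + 0.0310)/(1 + 0.0198) − 1 = 1.0983%
Differential = 2.5171% − 1.0983% = 1.4188% → 1.42%.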